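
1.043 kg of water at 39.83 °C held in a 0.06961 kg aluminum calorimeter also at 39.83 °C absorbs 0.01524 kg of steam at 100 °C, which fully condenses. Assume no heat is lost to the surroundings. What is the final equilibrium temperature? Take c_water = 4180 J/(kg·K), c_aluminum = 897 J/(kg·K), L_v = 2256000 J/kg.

Sum of m c ΔT and latent-heat terms is zero:
steam→water at 100 °C releases m L_v = 0.01524×2256000 = 34381
  condensate cools 100→T: 0.01524×4180×(T − 100) = 63.7(T − 100)
  water warms: 1.043×4180×(T − 39.83) = 4359.7(T − 39.83)
  cup: 62.44(T − 39.83)
4485.9 T = 34381 + 6370.3 + 176135 = 216887
T ≈ 48.35 °C (< 100 °C, so full condensation is consistent).

T_f ≈ 48.3 °C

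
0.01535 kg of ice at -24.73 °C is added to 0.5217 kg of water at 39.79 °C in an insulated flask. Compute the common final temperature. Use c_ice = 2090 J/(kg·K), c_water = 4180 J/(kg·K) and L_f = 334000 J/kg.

Heat gained plus heat lost sum to zero:
ice -24.73→0 °C: 0.01535×2090×24.73 = 793.38
  latent heat to melt: 0.01535×334000 = 5126.9
  warm the meltwater: 64.16 T
  water cools: 0.5217×4180×(T − 39.79) = 2180.7(T − 39.79)
2244.9 T = 86770 − 5920.3 = 80850
T ≈ 36.02 °C. Since T > 0 °C, the all-ice-melts assumption holds.

T_f ≈ 36.0 °C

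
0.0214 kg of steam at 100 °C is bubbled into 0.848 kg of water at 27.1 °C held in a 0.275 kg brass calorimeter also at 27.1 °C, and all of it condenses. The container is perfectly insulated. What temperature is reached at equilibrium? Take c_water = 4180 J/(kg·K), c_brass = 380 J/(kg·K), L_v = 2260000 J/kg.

Net heat exchanged in the isolated system is zero:
latent heat released on condensation: 0.0214×2260000 = 48364; condensate cools 100→T: 0.0214×4180×(T − 100) = 89.45(T − 100); water warms: 0.848×4180×(T − 27.1) = 3544.6(T − 27.1); cup: 104.5(T − 27.1)
3738.6 T = 48364 + 8945.2 + 98892 = 156201
T ≈ 41.78 °C, under the boiling point, so the assumption holds.

T_f ≈ 41.8 °C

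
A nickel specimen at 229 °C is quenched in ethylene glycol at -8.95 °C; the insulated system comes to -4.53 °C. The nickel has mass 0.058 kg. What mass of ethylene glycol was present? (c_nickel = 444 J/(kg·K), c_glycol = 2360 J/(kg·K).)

m ≈ 0.577 kg

Heat lost by the nickel = heat gained by the glycol:
0.058·444·(229 − -4.53) = m·2360·(-4.53 − (-8.95))
10431 m = 6013.9  ⇒  m ≈ 0.5765 kg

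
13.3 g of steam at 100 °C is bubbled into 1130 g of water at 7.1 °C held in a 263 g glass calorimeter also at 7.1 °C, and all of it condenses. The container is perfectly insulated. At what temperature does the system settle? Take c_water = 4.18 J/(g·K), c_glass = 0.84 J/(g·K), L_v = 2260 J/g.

Sum of m c ΔT and latent-heat terms is zero:
condense steam: −13.3·2260 = −30058
  condensed water 100 °C→T: 55.59(T − 100)
  water warms: 1130·4.18·(T − 7.1) = 4723.4(T − 7.1)
  glass cup: 263·0.84·(T − 7.1) = 220.92(T − 7.1)
4999.9 T = 30058 + 5559.4 + 35105 = 70722
T ≈ 14.14 °C — below 100 °C, confirming all the steam condensed.

T_f ≈ 14.1 °C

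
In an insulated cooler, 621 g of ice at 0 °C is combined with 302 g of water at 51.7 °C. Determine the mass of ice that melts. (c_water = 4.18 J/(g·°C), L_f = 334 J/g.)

Cooling the water to 0 °C releases 302×4.18×51.7 = 65264 J.
Melting all 621 g of ice would need 621×334 = 207414 J.
65264 J < 207414 J, so only part of the ice melts and the system sits at 0 °C.
m_melted×334 = 65264  ⇒  m_melted ≈ 195.4 g.

m_melted ≈ 195 g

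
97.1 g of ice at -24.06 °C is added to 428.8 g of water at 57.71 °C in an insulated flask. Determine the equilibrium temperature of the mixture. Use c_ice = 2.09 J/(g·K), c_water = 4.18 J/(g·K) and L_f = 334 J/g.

Heat gained plus heat lost sum to zero:
warm ice to 0 °C: 97.1×2.09×(0 − (-24.06)) = 4882.7; melt ice: 97.1×334 = 32431; meltwater 0→T: 97.1×4.18×T = 405.88 T; water: 1792.4(T − 57.71)
2198.3 T = 103438 − 37314 = 66124
T ≈ 30.08 °C. Since T > 0 °C, the all-ice-melts assumption holds.

T_f ≈ 30.1 °C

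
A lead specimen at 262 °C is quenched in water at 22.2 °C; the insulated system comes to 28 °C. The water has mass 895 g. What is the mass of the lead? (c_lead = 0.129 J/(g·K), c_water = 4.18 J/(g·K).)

Taking heat into each body as positive, Σ m c ΔT = 0:
m×0.129×(28 − 262) + 895×4.18×(28 − 22.2) = 0
-30.19 m = -21698
m = -21698/-30.19 ≈ 718.8 g

m ≈ 719 g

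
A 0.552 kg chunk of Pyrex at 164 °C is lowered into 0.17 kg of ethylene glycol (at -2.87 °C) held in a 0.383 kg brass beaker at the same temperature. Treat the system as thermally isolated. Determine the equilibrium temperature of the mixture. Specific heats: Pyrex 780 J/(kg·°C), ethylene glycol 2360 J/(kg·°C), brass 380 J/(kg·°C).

T_f is the heat-capacity-weighted average of the initial temperatures:
T_f = (430.56×164 + 401.2×(-2.87) + 145.54×(-2.87)) / (430.56 + 401.2 + 145.54)
    = 69043 / 977.3 ≈ 70.65 °C

T_f ≈ 70.6 °C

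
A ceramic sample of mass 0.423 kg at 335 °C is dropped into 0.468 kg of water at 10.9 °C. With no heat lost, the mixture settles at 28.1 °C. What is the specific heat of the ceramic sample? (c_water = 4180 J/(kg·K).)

c ≈ 259 J/(kg·K)

Heat lost by the ceramic sample = heat gained by the water:
0.423·c·(335 − 28.1) = 0.468·4180·(28.1 − 10.9)
129.82 c = 33647  ⇒  c ≈ 259.2 J/(kg·K)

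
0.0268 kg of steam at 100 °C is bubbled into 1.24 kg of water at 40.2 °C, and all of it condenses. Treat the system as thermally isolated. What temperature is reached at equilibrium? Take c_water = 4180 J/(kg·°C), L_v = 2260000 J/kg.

Conservation of energy gives ΣQ = 0:
condense steam: −0.0268×2260000 = −60568
  condensate cools 100→T: 0.0268×4180×(T − 100) = 112.02(T − 100)
  original water: 5183.2(T − 40.2)
5295.2 T = 60568 + 11202 + 208365 = 280135
T ≈ 52.90 °C, under the boiling point, so the assumption holds.

T_f ≈ 52.9 °C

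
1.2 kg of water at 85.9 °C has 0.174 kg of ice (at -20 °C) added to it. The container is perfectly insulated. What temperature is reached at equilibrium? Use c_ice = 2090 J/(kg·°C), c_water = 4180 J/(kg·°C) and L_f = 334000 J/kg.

Setting the total heat transfer to zero:
ice -20→0 °C: 0.174×2090×20 = 7273.2
  melt ice: 0.174×334000 = 58116
  meltwater 0→T: 0.174×4180×T = 727.32 T
  water cools: 1.2×4180×(T − 85.9) = 5016(T − 85.9)
5743.3 T = 430874 − 65389 = 365485
T ≈ 63.64 °C — above 0 °C, consistent with complete melting.

T_f ≈ 63.6 °C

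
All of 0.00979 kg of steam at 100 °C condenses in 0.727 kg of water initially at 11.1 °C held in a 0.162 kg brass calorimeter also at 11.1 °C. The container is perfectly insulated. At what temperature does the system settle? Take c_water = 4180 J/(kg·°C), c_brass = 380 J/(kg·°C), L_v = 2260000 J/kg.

Heat gained plus heat lost sum to zero:
condense steam: −0.00979·2260000 = −22125; condensate cools 100→T: 0.00979·4180·(T − 100) = 40.92(T − 100); water warms: 0.727·4180·(T − 11.1) = 3038.9(T − 11.1); cup: 61.56(T − 11.1)
3141.3 T = 22125 + 4092.2 + 34415 = 60632
T ≈ 19.30 °C — below 100 °C, confirming all the steam condensed.

T_f ≈ 19.3 °C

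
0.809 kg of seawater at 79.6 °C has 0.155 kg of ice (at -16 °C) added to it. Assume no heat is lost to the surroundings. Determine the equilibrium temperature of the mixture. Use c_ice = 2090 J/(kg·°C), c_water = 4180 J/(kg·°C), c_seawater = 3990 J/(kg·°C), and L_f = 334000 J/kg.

Let T be the final temperature. ΣQ_i = 0:
ice -16→0 °C: 0.155·2090·16 = 5183.2
  fusion: m_ice L_f = 0.155·334000 = 51770
  warm the meltwater: 647.9 T
  seawater cools: 0.809·3990·(T − 79.6) = 3227.9(T − 79.6)
3875.8 T = 256942 − 56953 = 199988
T ≈ 51.60 °C. Since T > 0 °C, the all-ice-melts assumption holds.

T_f ≈ 51.6 °C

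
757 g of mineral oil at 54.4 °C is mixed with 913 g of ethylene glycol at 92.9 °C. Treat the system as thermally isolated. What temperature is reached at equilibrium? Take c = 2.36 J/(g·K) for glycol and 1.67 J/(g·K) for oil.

With ΣQ=0 the equilibrium temperature is the m·c-weighted mean:
T_f = (2154.7·92.9 + 1264.2·54.4) / (2154.7 + 1264.2)
    = 268942 / 3418.9 ≈ 78.66 °C

T_f ≈ 78.7 °C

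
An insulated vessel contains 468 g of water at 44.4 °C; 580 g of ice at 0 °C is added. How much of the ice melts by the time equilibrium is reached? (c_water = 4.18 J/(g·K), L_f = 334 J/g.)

m_melted ≈ 260 g

Cooling the water to 0 °C releases 468×4.18×44.4 = 86857 J.
To melt every bit of ice: 580×334 = 193720 J.
86857 J < 193720 J, so only part of the ice melts and the system sits at 0 °C.
Mass melted = 86857/334 ≈ 260.1 g.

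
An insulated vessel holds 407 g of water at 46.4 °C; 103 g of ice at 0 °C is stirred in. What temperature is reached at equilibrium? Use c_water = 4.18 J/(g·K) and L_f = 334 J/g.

Let T be the final temperature. ΣQ_i = 0:
fusion: m_ice L_f = 103·334 = 34402
  warm the meltwater: 430.54 T
  water cools: 407·4.18·(T − 46.4) = 1701.3(T − 46.4)
2131.8 T = 78938 − 34402 = 44536
T ≈ 20.89 °C (positive, so assuming full melt was valid).

T_f ≈ 20.9 °C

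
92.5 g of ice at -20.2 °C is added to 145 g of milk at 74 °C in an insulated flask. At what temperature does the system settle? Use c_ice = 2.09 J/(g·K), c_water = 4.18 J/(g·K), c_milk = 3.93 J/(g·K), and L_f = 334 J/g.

Let T be the final temperature. ΣQ_i = 0:
ice -20.2→0 °C: 92.5·2.09·20.2 = 3905.2; melt ice: 92.5·334 = 30895; meltwater 0→T: 92.5·4.18·T = 386.65 T; milk: 569.85(T − 74)
956.5 T = 42169 − 34800 = 7368.7
T ≈ 7.70 °C. Since T > 0 °C, the all-ice-melts assumption holds.

T_f ≈ 7.7 °C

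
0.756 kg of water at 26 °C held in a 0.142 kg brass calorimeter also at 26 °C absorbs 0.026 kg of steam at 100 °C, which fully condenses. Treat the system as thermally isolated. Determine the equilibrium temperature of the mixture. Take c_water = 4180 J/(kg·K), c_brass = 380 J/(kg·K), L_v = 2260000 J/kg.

T_f ≈ 46.1 °C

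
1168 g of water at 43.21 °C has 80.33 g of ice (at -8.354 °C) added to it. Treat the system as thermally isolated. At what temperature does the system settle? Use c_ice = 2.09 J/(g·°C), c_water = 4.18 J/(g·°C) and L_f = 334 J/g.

Conservation of energy gives ΣQ = 0:
warm ice to 0 °C: 80.33·2.09·(0 − (-8.354)) = 1402.6
  fusion: m_ice L_f = 80.33·334 = 26830
  warm the meltwater: 335.78 T
  water cools: 1168·4.18·(T − 43.21) = 4882.2(T − 43.21)
5218 T = 210962 − 28233 = 182729
T ≈ 35.02 °C (positive, so assuming full melt was valid).

T_f ≈ 35.0 °C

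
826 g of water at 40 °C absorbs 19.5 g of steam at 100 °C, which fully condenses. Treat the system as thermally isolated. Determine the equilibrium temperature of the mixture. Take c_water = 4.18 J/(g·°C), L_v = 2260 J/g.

T_f ≈ 53.9 °C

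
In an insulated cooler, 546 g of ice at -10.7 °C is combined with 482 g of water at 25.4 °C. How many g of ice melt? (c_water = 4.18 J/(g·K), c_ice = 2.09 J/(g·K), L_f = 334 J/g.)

m_melted ≈ 117 g

Water can give up m c ΔT = 482·4.18·25.4 = 51175 J before reaching 0 °C.
Warming the ice to 0 °C takes 546·2.09·10.7 = 12210 J, leaving 38965 J for melting.
To melt every bit of ice: 546·334 = 182364 J.
Since 38965 < 182364 J, not all the ice melts; equilibrium is at 0 °C.
m_melt = 38965 / L_f = 116.7 g.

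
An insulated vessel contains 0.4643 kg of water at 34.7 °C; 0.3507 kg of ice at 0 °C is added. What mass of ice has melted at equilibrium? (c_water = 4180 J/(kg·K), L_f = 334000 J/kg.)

m_melted ≈ 0.202 kg

Cooling the water to 0 °C releases 0.4643·4180·34.7 = 67345 J.
To melt every bit of ice: 0.3507·334000 = 117134 J.
That's not enough to melt it all — equilibrium is at 0 °C with ice remaining.
m_melted·334000 = 67345  ⇒  m_melted ≈ 0.2016 kg.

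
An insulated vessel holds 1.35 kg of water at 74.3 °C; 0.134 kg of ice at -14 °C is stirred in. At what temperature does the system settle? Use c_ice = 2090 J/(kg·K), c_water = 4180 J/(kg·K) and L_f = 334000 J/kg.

T_f ≈ 59.7 °C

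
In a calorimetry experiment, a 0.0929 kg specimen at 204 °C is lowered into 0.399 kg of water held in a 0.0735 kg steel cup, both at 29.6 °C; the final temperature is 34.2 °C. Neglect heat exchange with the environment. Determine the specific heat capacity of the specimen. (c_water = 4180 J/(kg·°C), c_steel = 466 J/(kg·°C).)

c ≈ 496 J/(kg·°C)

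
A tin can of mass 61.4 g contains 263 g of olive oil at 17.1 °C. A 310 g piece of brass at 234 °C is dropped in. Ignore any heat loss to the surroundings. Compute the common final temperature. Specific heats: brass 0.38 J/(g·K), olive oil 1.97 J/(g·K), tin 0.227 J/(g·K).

T_f ≈ 56.4 °C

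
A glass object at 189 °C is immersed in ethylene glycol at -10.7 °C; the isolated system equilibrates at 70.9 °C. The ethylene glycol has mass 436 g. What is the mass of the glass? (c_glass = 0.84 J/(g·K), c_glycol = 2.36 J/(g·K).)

m ≈ 846 g

|Q_glass| = |Q_glycol|:
m·0.84·(189 − 70.9) = 436·2.36·(70.9 − (-10.7))
99.2 m = 83963  ⇒  m ≈ 846.4 g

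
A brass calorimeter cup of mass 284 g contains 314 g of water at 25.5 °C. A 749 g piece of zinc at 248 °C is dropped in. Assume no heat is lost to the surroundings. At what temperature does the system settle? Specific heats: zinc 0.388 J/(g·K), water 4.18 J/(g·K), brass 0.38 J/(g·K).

T_f ≈ 63.3 °C

Net heat exchanged in the isolated system is zero:
749×0.388×(T − 248) + 314×4.18×(T − 25.5) + 284×0.38×(T − 25.5) = 0
290.61(T − 248) + 1312.5(T − 25.5) + 107.92(T − 25.5) = 0
(290.61 + 1312.5 + 107.92) T = 290.61×248 + 1312.5×25.5 + 107.92×25.5
T = 108293/1711.1 ≈ 63.29 °C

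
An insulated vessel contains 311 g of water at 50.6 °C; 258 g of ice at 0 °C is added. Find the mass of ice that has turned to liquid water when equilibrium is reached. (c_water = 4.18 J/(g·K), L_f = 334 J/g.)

Heat available from the water dropping to 0 °C: 311×4.18×50.6 = 65779 J.
Melting all 258 g of ice would need 258×334 = 86172 J.
Since 65779 < 86172 J, not all the ice melts; equilibrium is at 0 °C.
m_melt = 65779 / L_f = 196.9 g.

m_melted ≈ 197 g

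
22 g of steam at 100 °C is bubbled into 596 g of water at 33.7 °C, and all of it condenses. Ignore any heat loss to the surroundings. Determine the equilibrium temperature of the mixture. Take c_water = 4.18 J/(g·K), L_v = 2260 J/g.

T_f ≈ 55.3 °C

Energy balance with sensible and latent terms:
condense steam: −22×2260 = −49720; condensate cools 100→T: 22×4.18×(T − 100) = 91.96(T − 100); original water: 2491.3(T − 33.7)
2583.2 T = 49720 + 9196 + 83956 = 142872
T ≈ 55.31 °C, under the boiling point, so the assumption holds.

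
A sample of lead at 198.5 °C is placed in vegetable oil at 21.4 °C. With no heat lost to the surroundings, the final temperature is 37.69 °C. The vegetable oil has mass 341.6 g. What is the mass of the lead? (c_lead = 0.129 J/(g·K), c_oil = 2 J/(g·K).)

m ≈ 536 g

Heat lost by the lead = heat gained by the oil:
m×0.129×(198.5 − 37.69) = 341.6×2×(37.69 − 21.4)
20.74 m = 11129  ⇒  m ≈ 536.5 g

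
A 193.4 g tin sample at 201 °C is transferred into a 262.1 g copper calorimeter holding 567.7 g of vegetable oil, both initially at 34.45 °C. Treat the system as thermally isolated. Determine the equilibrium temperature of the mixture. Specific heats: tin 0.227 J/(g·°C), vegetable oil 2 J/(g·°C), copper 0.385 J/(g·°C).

T_f ≈ 40.2 °C

T_f is the heat-capacity-weighted average of the initial temperatures:
T_f = (43.9*201 + 1135.4*34.45 + 100.91*34.45) / (43.9 + 1135.4 + 100.91)
    = 51415 / 1280.2 ≈ 40.16 °C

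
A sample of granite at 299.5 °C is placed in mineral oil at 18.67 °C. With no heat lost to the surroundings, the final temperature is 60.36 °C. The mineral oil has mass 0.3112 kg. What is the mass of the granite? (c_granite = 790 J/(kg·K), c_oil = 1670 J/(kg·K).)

m ≈ 0.115 kg

Heat lost by the granite = heat gained by the oil:
m·790·(299.5 − 60.36) = 0.3112·1670·(60.36 − 18.67)
188921 m = 21666  ⇒  m ≈ 0.1147 kg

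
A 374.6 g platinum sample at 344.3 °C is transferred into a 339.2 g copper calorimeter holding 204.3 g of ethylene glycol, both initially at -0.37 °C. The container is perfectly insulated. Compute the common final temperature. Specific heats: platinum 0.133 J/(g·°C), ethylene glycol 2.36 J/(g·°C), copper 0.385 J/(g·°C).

Net heat exchanged in the isolated system is zero:
374.6·0.133·(T − 344.3) + 204.3·2.36·(T − (-0.37)) + 339.2·0.385·(T − (-0.37)) = 0
49.82(T − 344.3) + 482.15(T − (-0.37)) + 130.59(T − (-0.37)) = 0
(49.82 + 482.15 + 130.59) T = 49.82·344.3 + 482.15·(-0.37) + 130.59·(-0.37)
T = 16927 / 662.56 = 25.5 °C

T_f ≈ 25.5 °C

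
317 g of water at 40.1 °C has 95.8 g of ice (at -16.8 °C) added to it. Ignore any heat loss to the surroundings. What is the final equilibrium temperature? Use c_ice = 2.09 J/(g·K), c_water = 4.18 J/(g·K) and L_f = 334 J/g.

T_f ≈ 10.3 °C

Conservation of energy gives ΣQ = 0:
warm ice to 0 °C: 95.8×2.09×(0 − (-16.8)) = 3363.7
  latent heat to melt: 95.8×334 = 31997
  meltwater 0→T: 95.8×4.18×T = 400.44 T
  water cools: 317×4.18×(T − 40.1) = 1325.1(T − 40.1)
1725.5 T = 53135 − 35361 = 17774
T ≈ 10.30 °C (positive, so assuming full melt was valid).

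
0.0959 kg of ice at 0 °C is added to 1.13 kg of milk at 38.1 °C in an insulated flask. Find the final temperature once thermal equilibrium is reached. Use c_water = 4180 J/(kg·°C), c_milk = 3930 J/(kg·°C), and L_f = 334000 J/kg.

Conservation of energy gives ΣQ = 0:
melt ice: 0.0959·334000 = 32031
  warm the meltwater: 400.86 T
  milk cools: 1.13·3930·(T − 38.1) = 4440.9(T − 38.1)
4841.8 T = 169198 − 32031 = 137168
T ≈ 28.33 °C. Since T > 0 °C, the all-ice-melts assumption holds.

T_f ≈ 28.3 °C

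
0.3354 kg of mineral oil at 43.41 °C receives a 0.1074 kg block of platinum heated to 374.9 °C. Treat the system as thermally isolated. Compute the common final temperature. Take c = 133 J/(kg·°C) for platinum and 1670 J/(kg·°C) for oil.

T_f ≈ 51.7 °C

Taking heat into each body as positive, Σ m c ΔT = 0:
0.1074×133×(T − 374.9) + 0.3354×1670×(T − 43.41) = 0
14.28(T − 374.9) + 560.12(T − 43.41) = 0
(14.28 + 560.12) T = 14.28×374.9 + 560.12×43.41
T = 29670/574.4 ≈ 51.65 °C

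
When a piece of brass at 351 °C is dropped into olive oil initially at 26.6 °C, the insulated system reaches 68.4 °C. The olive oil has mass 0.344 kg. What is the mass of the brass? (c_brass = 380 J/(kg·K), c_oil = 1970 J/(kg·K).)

m ≈ 0.264 kg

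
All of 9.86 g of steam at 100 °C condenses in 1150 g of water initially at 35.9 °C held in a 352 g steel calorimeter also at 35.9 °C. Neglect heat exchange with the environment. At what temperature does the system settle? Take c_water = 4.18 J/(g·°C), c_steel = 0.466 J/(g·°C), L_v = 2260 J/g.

Setting the total heat transfer to zero:
steam→water at 100 °C releases m L_v = 9.86·2260 = 22284
  condensate cools 100→T: 9.86·4.18·(T − 100) = 41.21(T − 100)
  original water: 4807(T − 35.9)
  steel cup: 352·0.466·(T − 35.9) = 164.03(T − 35.9)
5012.2 T = 22284 + 4121.5 + 178460 = 204865
T ≈ 40.87 °C — below 100 °C, confirming all the steam condensed.

T_f ≈ 40.9 °C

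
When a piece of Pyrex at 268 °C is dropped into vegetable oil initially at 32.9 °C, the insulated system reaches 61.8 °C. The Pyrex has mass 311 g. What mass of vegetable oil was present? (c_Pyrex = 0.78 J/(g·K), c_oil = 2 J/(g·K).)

m ≈ 865 g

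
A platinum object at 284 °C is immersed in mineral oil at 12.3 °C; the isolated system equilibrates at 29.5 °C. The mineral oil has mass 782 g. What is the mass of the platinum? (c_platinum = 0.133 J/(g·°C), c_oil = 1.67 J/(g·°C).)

m ≈ 664 g

Energy conservation, ΣQ = 0:
m·0.133·(29.5 − 284) + 782·1.67·(29.5 − 12.3) = 0
-33.85 m = -22462
m = -22462/-33.85 ≈ 663.6 g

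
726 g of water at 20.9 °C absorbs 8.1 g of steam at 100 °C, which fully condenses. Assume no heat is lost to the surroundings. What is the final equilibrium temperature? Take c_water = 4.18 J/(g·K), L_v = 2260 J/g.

T_f ≈ 27.7 °C

Energy conservation, ΣQ = 0:
condense steam: −8.1×2260 = −18306
  condensed water 100 °C→T: 33.86(T − 100)
  original water: 3034.7(T − 20.9)
3068.5 T = 18306 + 3385.8 + 63425 = 85117
T ≈ 27.74 °C — below 100 °C, confirming all the steam condensed.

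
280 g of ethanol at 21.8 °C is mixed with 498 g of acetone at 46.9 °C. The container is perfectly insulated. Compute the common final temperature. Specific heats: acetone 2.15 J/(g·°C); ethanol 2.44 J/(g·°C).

Heat gained plus heat lost sum to zero:
498×2.15×(T − 46.9) + 280×2.44×(T − 21.8) = 0
1753.9 T = 65110
T = 65110 / 1753.9 = 37.1 °C

T_f ≈ 37.1 °C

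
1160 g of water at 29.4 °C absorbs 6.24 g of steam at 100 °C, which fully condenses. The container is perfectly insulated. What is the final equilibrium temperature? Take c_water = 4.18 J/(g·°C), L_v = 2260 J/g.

T_f ≈ 32.7 °C

Setting the total heat transfer to zero:
steam→water at 100 °C releases m L_v = 6.24·2260 = 14102; condensate cools 100→T: 6.24·4.18·(T − 100) = 26.08(T − 100); original water: 4848.8(T − 29.4)
4874.9 T = 14102 + 2608.3 + 142555 = 159265
T ≈ 32.67 °C, under the boiling point, so the assumption holds.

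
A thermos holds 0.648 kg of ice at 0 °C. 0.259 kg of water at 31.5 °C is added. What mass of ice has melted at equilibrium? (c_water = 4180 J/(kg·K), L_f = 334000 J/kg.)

m_melted ≈ 0.102 kg

Water can give up m c ΔT = 0.259×4180×31.5 = 34103 J before reaching 0 °C.
Fully melting the ice requires m_ice L_f = 0.648×334000 = 216432 J.
Since 34103 < 216432 J, not all the ice melts; equilibrium is at 0 °C.
Mass melted = 34103/334000 ≈ 0.1021 kg.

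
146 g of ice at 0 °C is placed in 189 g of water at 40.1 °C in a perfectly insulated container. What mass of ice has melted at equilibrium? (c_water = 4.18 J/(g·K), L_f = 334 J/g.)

Heat available from the water dropping to 0 °C: 189·4.18·40.1 = 31680 J.
To melt every bit of ice: 146·334 = 48764 J.
That's not enough to melt it all — equilibrium is at 0 °C with ice remaining.
m_melt = 31680 / L_f = 94.85 g.

m_melted ≈ 94.8 g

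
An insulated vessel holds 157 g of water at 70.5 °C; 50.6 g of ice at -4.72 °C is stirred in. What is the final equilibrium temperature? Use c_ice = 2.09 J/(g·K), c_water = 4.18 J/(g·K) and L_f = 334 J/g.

T_f ≈ 33.3 °C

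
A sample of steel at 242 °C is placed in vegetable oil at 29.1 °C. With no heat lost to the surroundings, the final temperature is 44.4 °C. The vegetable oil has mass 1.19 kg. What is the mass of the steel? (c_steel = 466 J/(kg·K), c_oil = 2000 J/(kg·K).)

m ≈ 0.395 kg

Taking heat into each body as positive, Σ m c ΔT = 0:
m×466×(44.4 − 242) + 1.19×2000×(44.4 − 29.1) = 0
-92082 m = -36414
m = -36414/-92082 ≈ 0.3955 kg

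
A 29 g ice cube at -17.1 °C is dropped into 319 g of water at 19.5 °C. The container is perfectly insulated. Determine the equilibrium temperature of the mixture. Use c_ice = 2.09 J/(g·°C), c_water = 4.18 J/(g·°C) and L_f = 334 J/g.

T_f ≈ 10.5 °C

Energy balance with sensible and latent terms:
ice -17.1→0 °C: 29×2.09×17.1 = 1036.4
  fusion: m_ice L_f = 29×334 = 9686
  meltwater 0→T: 29×4.18×T = 121.22 T
  water cools: 319×4.18×(T − 19.5) = 1333.4(T − 19.5)
1454.6 T = 26002 − 10722 = 15279
T ≈ 10.50 °C (positive, so assuming full melt was valid).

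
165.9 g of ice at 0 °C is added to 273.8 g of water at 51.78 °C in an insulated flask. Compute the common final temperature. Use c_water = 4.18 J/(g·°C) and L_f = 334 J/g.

T_f ≈ 2.1 °C

Let T be the final temperature. ΣQ_i = 0:
latent heat to melt: 165.9×334 = 55411
  warm the meltwater: 693.46 T
  water cools: 273.8×4.18×(T − 51.78) = 1144.5(T − 51.78)
1837.9 T = 59261 − 55411 = 3850.8
T ≈ 2.10 °C (positive, so assuming full melt was valid).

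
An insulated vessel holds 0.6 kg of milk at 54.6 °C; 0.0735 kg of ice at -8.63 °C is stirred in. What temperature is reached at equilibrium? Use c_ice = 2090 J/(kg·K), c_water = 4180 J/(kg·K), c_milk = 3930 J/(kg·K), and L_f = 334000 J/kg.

Net heat exchanged in the isolated system is zero:
ice -8.63→0 °C: 0.0735×2090×8.63 = 1325.7
  melt ice: 0.0735×334000 = 24549
  meltwater 0→T: 0.0735×4180×T = 307.23 T
  milk cools: 0.6×3930×(T − 54.6) = 2358(T − 54.6)
2665.2 T = 128747 − 25875 = 102872
T ≈ 38.60 °C. Since T > 0 °C, the all-ice-melts assumption holds.

T_f ≈ 38.6 °C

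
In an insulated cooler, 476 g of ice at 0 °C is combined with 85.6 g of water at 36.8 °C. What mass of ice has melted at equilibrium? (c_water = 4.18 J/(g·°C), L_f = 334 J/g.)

m_melted ≈ 39.4 g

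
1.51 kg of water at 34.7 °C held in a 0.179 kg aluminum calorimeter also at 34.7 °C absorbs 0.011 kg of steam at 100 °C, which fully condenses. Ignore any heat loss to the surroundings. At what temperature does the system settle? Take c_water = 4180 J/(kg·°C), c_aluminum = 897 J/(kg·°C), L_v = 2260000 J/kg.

T_f ≈ 39.0 °C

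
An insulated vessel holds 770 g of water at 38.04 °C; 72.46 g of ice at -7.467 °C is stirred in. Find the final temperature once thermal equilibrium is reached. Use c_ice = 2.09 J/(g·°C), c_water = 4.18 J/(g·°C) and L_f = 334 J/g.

T_f ≈ 27.6 °C

Energy balance with sensible and latent terms:
warm ice to 0 °C: 72.46·2.09·(0 − (-7.467)) = 1130.8; latent heat to melt: 72.46·334 = 24202; warm the meltwater: 302.88 T; water cools: 770·4.18·(T − 38.04) = 3218.6(T − 38.04)
3521.5 T = 122436 − 25332 = 97103
T ≈ 27.57 °C (positive, so assuming full melt was valid).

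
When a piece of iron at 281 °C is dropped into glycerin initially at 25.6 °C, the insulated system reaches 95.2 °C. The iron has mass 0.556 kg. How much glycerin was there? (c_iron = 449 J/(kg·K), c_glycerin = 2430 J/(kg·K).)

m ≈ 0.274 kg

Heat lost by the iron = heat gained by the glycerin:
0.556·449·(281 − 95.2) = m·2430·(95.2 − 25.6)
169128 m = 46384  ⇒  m ≈ 0.2743 kg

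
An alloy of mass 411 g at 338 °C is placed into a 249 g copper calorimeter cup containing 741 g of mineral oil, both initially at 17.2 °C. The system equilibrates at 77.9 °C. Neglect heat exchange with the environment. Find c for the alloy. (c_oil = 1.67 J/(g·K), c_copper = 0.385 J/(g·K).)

c ≈ 0.757 J/(g·K)

Energy conservation, ΣQ = 0:
411·c·(77.9 − 338) + 741·1.67·(77.9 − 17.2) + 249·0.385·(77.9 − 17.2) = 0
-106901 c = -80933
c = -80933/-106901 ≈ 0.7571 J/(g·K)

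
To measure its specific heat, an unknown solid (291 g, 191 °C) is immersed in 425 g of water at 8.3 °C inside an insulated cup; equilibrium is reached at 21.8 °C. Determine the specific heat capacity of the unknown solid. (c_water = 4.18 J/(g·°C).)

m_s c (T_s − T_f) = m_water c_water (T_f − T_0):
291·c·(191 − 21.8) = 425·4.18·(21.8 − 8.3)
49237 c = 23983  ⇒  c ≈ 0.4871 J/(g·°C)

c ≈ 0.487 J/(g·°C)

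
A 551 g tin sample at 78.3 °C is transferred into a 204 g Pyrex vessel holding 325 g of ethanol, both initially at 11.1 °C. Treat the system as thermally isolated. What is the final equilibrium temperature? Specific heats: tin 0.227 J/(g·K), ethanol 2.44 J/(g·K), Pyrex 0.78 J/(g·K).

T_f ≈ 18.9 °C

Setting the total heat transfer to zero:
551·0.227·(T − 78.3) + 325·2.44·(T − 11.1) + 204·0.78·(T − 11.1) = 0
125.08(T − 78.3) + 793(T − 11.1) + 159.12(T − 11.1) = 0
(125.08 + 793 + 159.12) T = 125.08·78.3 + 793·11.1 + 159.12·11.1
T = 20362 / 1077.2 = 18.9 °C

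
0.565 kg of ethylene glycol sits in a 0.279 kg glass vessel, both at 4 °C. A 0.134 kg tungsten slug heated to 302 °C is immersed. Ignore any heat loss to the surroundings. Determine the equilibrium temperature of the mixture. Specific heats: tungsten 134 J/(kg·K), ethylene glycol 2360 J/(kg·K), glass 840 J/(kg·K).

T_f ≈ 7.4 °C

Setting the total heat transfer to zero:
0.134·134·(T − 302) + 0.565·2360·(T − 4) + 0.279·840·(T − 4) = 0
17.96(T − 302) + 1333.4(T − 4) + 234.36(T − 4) = 0
1585.7 T = 11694
T = 11694/1585.7 ≈ 7.37 °C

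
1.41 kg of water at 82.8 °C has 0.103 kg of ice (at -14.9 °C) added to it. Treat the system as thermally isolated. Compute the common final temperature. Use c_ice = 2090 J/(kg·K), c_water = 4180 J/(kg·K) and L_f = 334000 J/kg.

T_f ≈ 71.2 °C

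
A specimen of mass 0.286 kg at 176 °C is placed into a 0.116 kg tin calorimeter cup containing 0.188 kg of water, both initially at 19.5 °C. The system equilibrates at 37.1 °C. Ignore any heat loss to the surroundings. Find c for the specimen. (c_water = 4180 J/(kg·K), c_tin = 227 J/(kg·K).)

c ≈ 360 J/(kg·K)

Energy conservation, ΣQ = 0:
0.286×c×(37.1 − 176) + 0.188×4180×(37.1 − 19.5) + 0.116×227×(37.1 − 19.5) = 0
-39.73 c = -14294
c = -14294/-39.73 ≈ 359.8 J/(kg·K)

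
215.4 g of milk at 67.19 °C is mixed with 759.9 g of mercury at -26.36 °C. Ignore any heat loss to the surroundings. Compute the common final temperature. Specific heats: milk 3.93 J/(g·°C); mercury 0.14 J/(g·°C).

T_f ≈ 56.7 °C

|Q_milk| = |Q_mercury|:
215.4*3.93*(67.19 − T) = 759.9*0.14*(T − (-26.36))
846.52(67.19 − T) = 106.39(T − (-26.36))
952.91 T = 54073  ⇒  T ≈ 56.75 °C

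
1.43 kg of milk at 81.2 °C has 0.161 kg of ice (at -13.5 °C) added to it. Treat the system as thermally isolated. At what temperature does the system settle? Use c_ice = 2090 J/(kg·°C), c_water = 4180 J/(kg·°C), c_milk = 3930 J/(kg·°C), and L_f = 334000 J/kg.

T_f ≈ 63.2 °C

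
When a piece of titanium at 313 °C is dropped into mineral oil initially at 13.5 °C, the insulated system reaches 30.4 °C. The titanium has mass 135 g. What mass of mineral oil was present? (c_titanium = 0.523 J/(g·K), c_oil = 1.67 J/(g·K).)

Let T be the final temperature. ΣQ_i = 0:
135·0.523·(30.4 − 313) + m·1.67·(30.4 − 13.5) = 0
28.22 m = 19953
m = 19953/28.22 ≈ 707 g

m ≈ 707 g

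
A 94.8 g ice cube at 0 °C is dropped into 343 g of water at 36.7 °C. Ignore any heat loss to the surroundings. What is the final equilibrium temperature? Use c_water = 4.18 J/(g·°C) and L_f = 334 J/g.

T_f ≈ 11.5 °C

Energy conservation, ΣQ = 0:
fusion: m_ice L_f = 94.8×334 = 31663; warm the meltwater: 396.26 T; water cools: 343×4.18×(T − 36.7) = 1433.7(T − 36.7)
1830 T = 52618 − 31663 = 20955
T ≈ 11.45 °C (positive, so assuming full melt was valid).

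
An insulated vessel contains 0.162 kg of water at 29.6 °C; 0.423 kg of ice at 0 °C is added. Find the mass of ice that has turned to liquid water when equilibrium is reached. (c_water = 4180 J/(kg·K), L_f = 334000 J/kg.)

Cooling the water to 0 °C releases 0.162·4180·29.6 = 20044 J.
Fully melting the ice requires m_ice L_f = 0.423·334000 = 141282 J.
Since 20044 < 141282 J, not all the ice melts; equilibrium is at 0 °C.
Mass melted = 20044/334000 ≈ 0.06001 kg.

m_melted ≈ 0.06 kg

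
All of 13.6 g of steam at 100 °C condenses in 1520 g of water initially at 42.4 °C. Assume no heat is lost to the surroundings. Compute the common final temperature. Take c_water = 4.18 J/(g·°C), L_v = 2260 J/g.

T_f ≈ 47.7 °C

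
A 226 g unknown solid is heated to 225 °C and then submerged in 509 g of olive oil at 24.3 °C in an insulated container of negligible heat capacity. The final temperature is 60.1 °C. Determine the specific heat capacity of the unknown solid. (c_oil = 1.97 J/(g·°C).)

Conservation of energy gives ΣQ = 0:
226×c×(60.1 − 225) + 509×1.97×(60.1 − 24.3) = 0
-37267 c = -35898
c = -35898/-37267 ≈ 0.9632 J/(g·°C)

c ≈ 0.963 J/(g·°C)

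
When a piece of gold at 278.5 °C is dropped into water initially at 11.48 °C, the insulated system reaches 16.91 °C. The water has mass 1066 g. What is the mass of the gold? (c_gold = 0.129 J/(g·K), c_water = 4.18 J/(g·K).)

m ≈ 717 g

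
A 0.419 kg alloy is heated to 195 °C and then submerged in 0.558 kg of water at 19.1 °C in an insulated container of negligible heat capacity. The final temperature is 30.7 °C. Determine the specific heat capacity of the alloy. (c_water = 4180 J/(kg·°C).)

c ≈ 393 J/(kg·°C)

Taking heat into each body as positive, Σ m c ΔT = 0:
0.419×c×(30.7 − 195) + 0.558×4180×(30.7 − 19.1) = 0
-68.84 c = -27056
c = -27056/-68.84 ≈ 393 J/(kg·°C)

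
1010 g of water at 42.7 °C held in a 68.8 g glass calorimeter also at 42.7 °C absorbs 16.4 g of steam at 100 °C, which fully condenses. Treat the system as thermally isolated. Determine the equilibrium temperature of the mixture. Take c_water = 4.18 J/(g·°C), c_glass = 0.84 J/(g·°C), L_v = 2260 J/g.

Heat gained plus heat lost sum to zero:
latent heat released on condensation: 16.4×2260 = 37064
  condensed water 100 °C→T: 68.55(T − 100)
  original water: 4221.8(T − 42.7)
  cup: 57.79(T − 42.7)
4348.1 T = 37064 + 6855.2 + 182739 = 226658
T ≈ 52.13 °C (< 100 °C, so full condensation is consistent).

T_f ≈ 52.1 °C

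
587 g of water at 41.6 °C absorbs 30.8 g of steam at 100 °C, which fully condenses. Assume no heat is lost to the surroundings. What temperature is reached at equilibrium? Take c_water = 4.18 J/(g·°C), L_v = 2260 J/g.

T_f ≈ 71.5 °C

Energy balance with sensible and latent terms:
steam→water at 100 °C releases m L_v = 30.8×2260 = 69608
  condensate cools 100→T: 30.8×4.18×(T − 100) = 128.74(T − 100)
  water warms: 587×4.18×(T − 41.6) = 2453.7(T − 41.6)
2582.4 T = 69608 + 12874 + 102072 = 184555
T ≈ 71.47 °C, under the boiling point, so the assumption holds.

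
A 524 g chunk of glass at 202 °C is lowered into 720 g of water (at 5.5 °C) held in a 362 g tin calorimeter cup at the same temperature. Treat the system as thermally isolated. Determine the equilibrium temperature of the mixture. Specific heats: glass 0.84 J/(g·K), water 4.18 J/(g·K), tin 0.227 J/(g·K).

Setting the total heat transfer to zero:
524*0.84*(T − 202) + 720*4.18*(T − 5.5) + 362*0.227*(T − 5.5) = 0
(440.16 + 3009.6 + 82.17) T = 440.16*202 + 3009.6*5.5 + 82.17*5.5
T = 105917 / 3531.9 = 30 °C

T_f ≈ 30.0 °C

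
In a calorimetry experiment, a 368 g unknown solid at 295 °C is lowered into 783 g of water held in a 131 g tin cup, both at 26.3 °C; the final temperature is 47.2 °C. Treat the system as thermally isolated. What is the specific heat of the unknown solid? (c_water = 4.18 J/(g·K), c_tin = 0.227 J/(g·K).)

Let T be the final temperature. ΣQ_i = 0:
368·c·(47.2 − 295) + 783·4.18·(47.2 − 26.3) + 131·0.227·(47.2 − 26.3) = 0
-91190 c = -69026
c = -69026/-91190 ≈ 0.7569 J/(g·K)

c ≈ 0.757 J/(g·K)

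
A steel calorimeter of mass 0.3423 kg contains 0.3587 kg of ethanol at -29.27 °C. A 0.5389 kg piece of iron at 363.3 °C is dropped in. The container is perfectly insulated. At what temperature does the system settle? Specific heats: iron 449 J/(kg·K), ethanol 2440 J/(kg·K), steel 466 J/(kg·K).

T_f ≈ 45.1 °C

Setting the total heat transfer to zero:
0.5389*449*(T − 363.3) + 0.3587*2440*(T − (-29.27)) + 0.3423*466*(T − (-29.27)) = 0
(241.97 + 875.23 + 159.51) T = 241.97*363.3 + 875.23*(-29.27) + 159.51*(-29.27)
T = 57619/1276.7 ≈ 45.13 °C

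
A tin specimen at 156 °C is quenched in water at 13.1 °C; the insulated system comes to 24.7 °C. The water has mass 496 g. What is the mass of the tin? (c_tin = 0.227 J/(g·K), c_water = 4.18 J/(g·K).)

m ≈ 807 g

Taking heat into each body as positive, Σ m c ΔT = 0:
m·0.227·(24.7 − 156) + 496·4.18·(24.7 − 13.1) = 0
-29.81 m = -24050
m = -24050/-29.81 ≈ 806.9 g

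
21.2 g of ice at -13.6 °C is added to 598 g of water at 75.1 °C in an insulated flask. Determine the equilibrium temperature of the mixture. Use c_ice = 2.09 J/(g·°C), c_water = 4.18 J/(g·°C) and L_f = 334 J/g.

T_f ≈ 69.6 °C

Net heat exchanged in the isolated system is zero:
warm ice to 0 °C: 21.2×2.09×(0 − (-13.6)) = 602.59
  fusion: m_ice L_f = 21.2×334 = 7080.8
  warm the meltwater: 88.62 T
  water cools: 598×4.18×(T − 75.1) = 2499.6(T − 75.1)
2588.3 T = 187723 − 7683.4 = 180040
T ≈ 69.56 °C. Since T > 0 °C, the all-ice-melts assumption holds.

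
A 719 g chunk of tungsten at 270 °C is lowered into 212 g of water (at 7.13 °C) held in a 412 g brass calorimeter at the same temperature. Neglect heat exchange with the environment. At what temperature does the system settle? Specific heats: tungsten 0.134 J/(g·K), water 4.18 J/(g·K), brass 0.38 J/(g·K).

T_f ≈ 29.4 °C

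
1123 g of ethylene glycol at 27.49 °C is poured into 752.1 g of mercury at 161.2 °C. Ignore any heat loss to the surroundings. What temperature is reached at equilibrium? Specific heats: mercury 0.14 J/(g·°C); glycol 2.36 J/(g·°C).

Let T be the final temperature. ΣQ_i = 0:
752.1·0.14·(T − 161.2) + 1123·2.36·(T − 27.49) = 0
105.29(T − 161.2) + 2650.3(T − 27.49) = 0
2755.6 T = 89830
T ≈ 32.60 °C

T_f ≈ 32.6 °C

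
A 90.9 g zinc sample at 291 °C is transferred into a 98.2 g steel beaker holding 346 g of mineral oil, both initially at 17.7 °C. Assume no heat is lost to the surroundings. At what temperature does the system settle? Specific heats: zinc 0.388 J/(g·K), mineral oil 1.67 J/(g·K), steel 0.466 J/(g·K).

Let T be the final temperature. ΣQ_i = 0:
90.9×0.388×(T − 291) + 346×1.67×(T − 17.7) + 98.2×0.466×(T − 17.7) = 0
35.27(T − 291) + 577.82(T − 17.7) + 45.76(T − 17.7) = 0
658.85 T = 21301
T = 21301/658.85 ≈ 32.33 °C

T_f ≈ 32.3 °C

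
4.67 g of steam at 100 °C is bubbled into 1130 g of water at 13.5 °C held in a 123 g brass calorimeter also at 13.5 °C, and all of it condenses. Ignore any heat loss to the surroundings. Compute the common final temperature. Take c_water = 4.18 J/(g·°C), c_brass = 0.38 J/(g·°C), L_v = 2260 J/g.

Conservation of energy gives ΣQ = 0:
steam→water at 100 °C releases m L_v = 4.67·2260 = 10554
  condensate cools 100→T: 4.67·4.18·(T − 100) = 19.52(T − 100)
  original water: 4723.4(T − 13.5)
  brass cup: 123·0.38·(T − 13.5) = 46.74(T − 13.5)
4789.7 T = 10554 + 1952.1 + 64397 = 76903
T ≈ 16.06 °C, under the boiling point, so the assumption holds.

T_f ≈ 16.1 °C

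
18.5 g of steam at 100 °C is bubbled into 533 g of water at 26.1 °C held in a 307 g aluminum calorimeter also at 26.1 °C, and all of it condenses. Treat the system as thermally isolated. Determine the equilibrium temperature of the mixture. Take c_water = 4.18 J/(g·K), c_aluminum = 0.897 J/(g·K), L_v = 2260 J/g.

T_f ≈ 44.5 °C

Energy conservation, ΣQ = 0:
steam→water at 100 °C releases m L_v = 18.5×2260 = 41810
  condensate cools 100→T: 18.5×4.18×(T − 100) = 77.33(T − 100)
  water warms: 533×4.18×(T − 26.1) = 2227.9(T − 26.1)
  cup: 275.38(T − 26.1)
2580.6 T = 41810 + 7733 + 65337 = 114880
T ≈ 44.52 °C — below 100 °C, confirming all the steam condensed.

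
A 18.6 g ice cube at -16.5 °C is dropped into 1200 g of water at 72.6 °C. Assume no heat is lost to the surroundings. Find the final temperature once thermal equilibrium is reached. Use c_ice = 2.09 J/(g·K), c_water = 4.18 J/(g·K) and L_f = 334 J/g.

Net heat exchanged in the isolated system is zero:
warm ice to 0 °C: 18.6·2.09·(0 − (-16.5)) = 641.42; latent heat to melt: 18.6·334 = 6212.4; meltwater 0→T: 18.6·4.18·T = 77.75 T; water cools: 1200·4.18·(T − 72.6) = 5016(T − 72.6)
5093.7 T = 364162 − 6853.8 = 357308
T ≈ 70.15 °C (positive, so assuming full melt was valid).

T_f ≈ 70.1 °C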